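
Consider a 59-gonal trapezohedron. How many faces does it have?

The n-trapezohedron (dual of the n-antiprism) has V = 2·59 + 2 = 120, E = 4·59 = 236, F = 2·59 = 118.
Check: V − E + F = 120 − 236 + 118 = 2.

118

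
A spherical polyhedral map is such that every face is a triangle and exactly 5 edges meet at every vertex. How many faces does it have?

20

Each face has 3 edges and each edge borders two faces, so 2E = 3F.
Each vertex has degree 5, so 5V = 2E and hence V = 3F/5.
Euler: V − E + F = 2 ⇒ (3F/5) − (3F/2) + F = 2.
Multiply by 10: (6 − 15 + 10)F = 20, i.e. 1F = 20.
So F = 20, E = 3·20/2 = 30, V = 3·20/5 = 12.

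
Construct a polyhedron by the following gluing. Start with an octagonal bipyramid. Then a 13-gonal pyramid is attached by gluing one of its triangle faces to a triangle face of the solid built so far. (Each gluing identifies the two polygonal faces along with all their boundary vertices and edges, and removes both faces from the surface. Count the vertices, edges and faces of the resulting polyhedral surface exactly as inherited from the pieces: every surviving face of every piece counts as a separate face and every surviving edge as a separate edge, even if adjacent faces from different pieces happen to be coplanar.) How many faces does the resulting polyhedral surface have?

28

An octagonal bipyramid: V=10, E=24, F=16.
Attach a 13-gonal pyramid (V=14, E=26, F=14) along a 3-gon: merge 3 vertices and 3 edges, delete both glued faces → V=21, E=47, F=28.
Check: V − E + F = 21 − 47 + 28 = 2.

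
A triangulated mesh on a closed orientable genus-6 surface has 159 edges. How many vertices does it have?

χ = 2 − 2·6 = -10, and every face is a triangle so 3F = 2E.
F = 2E/3 = 106. Then V = -10 + E − F = -10 + 159 − 106 = 43.

43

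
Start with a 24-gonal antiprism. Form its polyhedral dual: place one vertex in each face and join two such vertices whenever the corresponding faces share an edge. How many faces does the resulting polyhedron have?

The base solid has V = 48, E = 96, F = 50.
The dual swaps V and F and preserves E: V′ = F = 50, E′ = E = 96, F′ = V = 48.

48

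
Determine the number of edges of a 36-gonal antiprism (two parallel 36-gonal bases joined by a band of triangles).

144

An antiprism on an n-gon has two n-gon caps and 2n triangles: V = 2·36 = 72, E = 4·36 = 144, F = 2·36 + 2 = 74.
Check: V − E + F = 72 − 144 + 74 = 2.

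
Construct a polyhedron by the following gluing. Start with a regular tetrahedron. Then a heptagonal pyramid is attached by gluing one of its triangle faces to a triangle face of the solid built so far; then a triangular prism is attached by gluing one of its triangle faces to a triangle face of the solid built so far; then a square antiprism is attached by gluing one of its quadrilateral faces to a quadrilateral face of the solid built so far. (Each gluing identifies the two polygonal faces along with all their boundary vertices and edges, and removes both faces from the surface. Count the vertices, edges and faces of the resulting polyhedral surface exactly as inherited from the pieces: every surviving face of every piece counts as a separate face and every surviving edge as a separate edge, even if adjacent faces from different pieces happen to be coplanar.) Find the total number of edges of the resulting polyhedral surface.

35

A regular tetrahedron: V=4, E=6, F=4.
Attach a heptagonal pyramid (V=8, E=14, F=8) along a 3-gon: merge 3 vertices and 3 edges, delete both glued faces → V=9, E=17, F=10.
Attach a triangular prism (V=6, E=9, F=5) along a 3-gon: merge 3 vertices and 3 edges, delete both glued faces → V=12, E=23, F=13.
Attach a square antiprism (V=8, E=16, F=10) along a 4-gon: merge 4 vertices and 4 edges, delete both glued faces → V=16, E=35, F=21.
Check: V − E + F = 16 − 35 + 21 = 2.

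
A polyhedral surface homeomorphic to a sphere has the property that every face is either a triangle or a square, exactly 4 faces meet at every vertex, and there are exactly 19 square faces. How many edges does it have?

50

Let x be the number of triangles; then F = 19 + x.
Edge–face incidences: 2E = 4·19 + 3·x = 76 + 3x.
Every vertex has degree 4, so 4V = 2E.
Euler: V − E + F = 2 ⇒ (2E)/4 − E + (19 + x) = 2.
Multiply by 8: 2·(2E) − 4·(2E) + 8·(19 + x) = 16, i.e. 152 + 8x − 2·(76 + 3x) = 16.
Collecting terms: 2x = 16, so x = 8.
Then 2E = 76 + 3·8 = 100, so E = 50, V = 2E/4 = 25, F = 19 + 8 = 27.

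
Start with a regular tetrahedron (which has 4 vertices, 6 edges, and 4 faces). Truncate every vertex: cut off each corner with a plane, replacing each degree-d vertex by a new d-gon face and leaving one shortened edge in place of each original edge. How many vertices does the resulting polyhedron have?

12

Truncation replaces each original edge-end by a new vertex, so V′ = 2E = 12.
Each original edge survives, and each old vertex of degree d contributes d new edges; summing degrees gives Σd = 2E, so E′ = E + 2E = 3E = 18.
Each original face survives and each original vertex becomes one new face: F′ = F + V = 8.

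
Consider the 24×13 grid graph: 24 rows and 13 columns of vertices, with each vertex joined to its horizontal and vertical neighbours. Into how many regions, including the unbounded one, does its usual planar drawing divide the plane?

The grid has V = 24·13 = 312 vertices and E = 24·12 + 13·23 = 587 edges.
F = 2 − V + E = 2 − 312 + 587 = 277.

277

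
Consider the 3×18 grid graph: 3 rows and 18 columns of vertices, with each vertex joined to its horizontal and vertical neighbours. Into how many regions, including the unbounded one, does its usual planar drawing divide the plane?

35

The grid has V = 3·18 = 54 vertices and E = 3·17 + 18·2 = 87 edges.
F = 2 − V + E = 2 − 54 + 87 = 35.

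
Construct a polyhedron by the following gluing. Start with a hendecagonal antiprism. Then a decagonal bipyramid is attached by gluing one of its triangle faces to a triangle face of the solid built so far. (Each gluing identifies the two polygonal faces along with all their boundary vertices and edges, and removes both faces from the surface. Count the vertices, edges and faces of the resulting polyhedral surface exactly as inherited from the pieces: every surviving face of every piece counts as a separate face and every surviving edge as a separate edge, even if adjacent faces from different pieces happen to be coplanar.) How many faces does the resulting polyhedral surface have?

42

A hendecagonal antiprism: V=22, E=44, F=24.
Attach a decagonal bipyramid (V=12, E=30, F=20) along a 3-gon: merge 3 vertices and 3 edges, delete both glued faces → V=31, E=71, F=42.
Check: V − E + F = 31 − 71 + 42 = 2.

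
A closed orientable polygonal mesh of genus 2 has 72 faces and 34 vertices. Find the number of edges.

108

For a closed orientable surface of genus 2, χ = 2 − 2·2 = -2.
E = V + F − (-2) = 34 + 72 − (-2) = 108.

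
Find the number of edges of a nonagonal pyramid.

18

A pyramid on an n-gon base has one n-gon and n triangles: V = 9 + 1 = 10, E = 2·9 = 18, F = 9 + 1 = 10.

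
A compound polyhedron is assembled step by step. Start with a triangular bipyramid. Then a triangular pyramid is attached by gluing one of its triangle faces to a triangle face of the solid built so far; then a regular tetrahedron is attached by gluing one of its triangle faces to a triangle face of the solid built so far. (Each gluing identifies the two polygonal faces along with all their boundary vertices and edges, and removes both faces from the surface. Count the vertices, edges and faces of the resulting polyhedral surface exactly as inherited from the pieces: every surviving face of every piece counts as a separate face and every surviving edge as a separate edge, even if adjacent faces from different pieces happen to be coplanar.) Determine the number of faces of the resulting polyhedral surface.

10

A triangular bipyramid: V=5, E=9, F=6.
Attach a triangular pyramid (V=4, E=6, F=4) along a 3-gon: merge 3 vertices and 3 edges, delete both glued faces → V=6, E=12, F=8.
Attach a regular tetrahedron (V=4, E=6, F=4) along a 3-gon: merge 3 vertices and 3 edges, delete both glued faces → V=7, E=15, F=10.
Check: V − E + F = 7 − 15 + 10 = 2.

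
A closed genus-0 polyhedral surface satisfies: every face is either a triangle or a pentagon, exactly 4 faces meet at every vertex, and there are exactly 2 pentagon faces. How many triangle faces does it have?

Let x be the number of triangles; then F = 2 + x.
Edge–face incidences: 2E = 5·2 + 3·x = 10 + 3x.
Every vertex has degree 4, so 4V = 2E.
Euler: V − E + F = 2 ⇒ (2E)/4 − E + (2 + x) = 2.
Multiply by 8: 2·(2E) − 4·(2E) + 8·(2 + x) = 16, i.e. 16 + 8x − 2·(10 + 3x) = 16.
Collecting terms: 2x − 4 = 16, so 2x = 20, so x = 10.
Then 2E = 10 + 3·10 = 40, so E = 20, V = 2E/4 = 10, F = 2 + 10 = 12.

10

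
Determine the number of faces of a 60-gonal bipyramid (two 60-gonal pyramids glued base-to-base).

A bipyramid over an n-gon has 2n triangular faces and n + 2 vertices: V = 60 + 2 = 62, E = 3·60 = 180, F = 2·60 = 120.

120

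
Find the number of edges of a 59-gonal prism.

177

A prism on an n-gon has two n-gon bases and n rectangular sides: V = 2·59 = 118, E = 3·59 = 177, F = 59 + 2 = 61.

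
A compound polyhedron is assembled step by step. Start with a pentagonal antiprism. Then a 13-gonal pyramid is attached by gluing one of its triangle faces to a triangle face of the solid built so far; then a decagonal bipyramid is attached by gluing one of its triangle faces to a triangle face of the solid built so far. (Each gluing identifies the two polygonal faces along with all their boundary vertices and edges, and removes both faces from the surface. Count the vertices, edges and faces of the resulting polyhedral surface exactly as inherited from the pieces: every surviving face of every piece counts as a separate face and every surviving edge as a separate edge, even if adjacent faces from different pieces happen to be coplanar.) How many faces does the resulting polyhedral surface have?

A pentagonal antiprism: V=10, E=20, F=12.
Attach a 13-gonal pyramid (V=14, E=26, F=14) along a 3-gon: merge 3 vertices and 3 edges, delete both glued faces → V=21, E=43, F=24.
Attach a decagonal bipyramid (V=12, E=30, F=20) along a 3-gon: merge 3 vertices and 3 edges, delete both glued faces → V=30, E=70, F=42.
Check: V − E + F = 30 − 70 + 42 = 2.

42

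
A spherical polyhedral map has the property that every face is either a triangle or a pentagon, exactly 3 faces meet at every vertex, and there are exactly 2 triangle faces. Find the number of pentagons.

6

Let x be the number of pentagons; then F = 2 + x.
Edge–face incidences: 2E = 3·2 + 5·x = 6 + 5x.
Every vertex has degree 3, so 3V = 2E.
Euler: V − E + F = 2 ⇒ (2E)/3 − E + (2 + x) = 2.
Multiply by 6: 2·(2E) − 3·(2E) + 6·(2 + x) = 12, i.e. 12 + 6x − (6 + 5x) = 12.
Collecting terms: x + 6 = 12, so x = 6.
Then 2E = 6 + 5·6 = 36, so E = 18, V = 2E/3 = 12, F = 2 + 6 = 8.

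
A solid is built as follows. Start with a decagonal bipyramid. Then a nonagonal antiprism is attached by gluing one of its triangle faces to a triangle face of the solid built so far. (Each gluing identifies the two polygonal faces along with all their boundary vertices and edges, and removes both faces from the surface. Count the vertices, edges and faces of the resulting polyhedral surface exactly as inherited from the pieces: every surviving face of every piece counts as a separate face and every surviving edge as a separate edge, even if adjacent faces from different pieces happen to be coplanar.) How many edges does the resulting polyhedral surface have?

63

A decagonal bipyramid: V=12, E=30, F=20.
Attach a nonagonal antiprism (V=18, E=36, F=20) along a 3-gon: merge 3 vertices and 3 edges, delete both glued faces → V=27, E=63, F=38.
Check: V − E + F = 27 − 63 + 38 = 2.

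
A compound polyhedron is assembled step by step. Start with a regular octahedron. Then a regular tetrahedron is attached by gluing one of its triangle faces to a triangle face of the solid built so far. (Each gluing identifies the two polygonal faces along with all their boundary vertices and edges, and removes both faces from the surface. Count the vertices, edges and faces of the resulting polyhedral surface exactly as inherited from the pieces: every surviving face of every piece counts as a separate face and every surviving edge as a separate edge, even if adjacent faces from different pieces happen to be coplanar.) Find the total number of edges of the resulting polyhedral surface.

A regular octahedron: V=6, E=12, F=8.
Attach a regular tetrahedron (V=4, E=6, F=4) along a 3-gon: merge 3 vertices and 3 edges, delete both glued faces → V=7, E=15, F=10.
Check: V − E + F = 7 − 15 + 10 = 2.

15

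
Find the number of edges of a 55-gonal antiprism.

An antiprism on an n-gon has two n-gon caps and 2n triangles: V = 2·55 = 110, E = 4·55 = 220, F = 2·55 + 2 = 112.
Check: V − E + F = 110 − 220 + 112 = 2.

220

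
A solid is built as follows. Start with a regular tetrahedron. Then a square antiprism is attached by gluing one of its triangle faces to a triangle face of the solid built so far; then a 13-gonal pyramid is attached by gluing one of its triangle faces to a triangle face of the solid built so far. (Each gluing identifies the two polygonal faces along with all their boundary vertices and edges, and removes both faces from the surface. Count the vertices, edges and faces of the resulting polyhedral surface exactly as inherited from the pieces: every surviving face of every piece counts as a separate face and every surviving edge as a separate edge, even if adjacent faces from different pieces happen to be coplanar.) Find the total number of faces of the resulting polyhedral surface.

A regular tetrahedron: V=4, E=6, F=4.
Attach a square antiprism (V=8, E=16, F=10) along a 3-gon: merge 3 vertices and 3 edges, delete both glued faces → V=9, E=19, F=12.
Attach a 13-gonal pyramid (V=14, E=26, F=14) along a 3-gon: merge 3 vertices and 3 edges, delete both glued faces → V=20, E=42, F=24.
Check: V − E + F = 20 − 42 + 24 = 2.

24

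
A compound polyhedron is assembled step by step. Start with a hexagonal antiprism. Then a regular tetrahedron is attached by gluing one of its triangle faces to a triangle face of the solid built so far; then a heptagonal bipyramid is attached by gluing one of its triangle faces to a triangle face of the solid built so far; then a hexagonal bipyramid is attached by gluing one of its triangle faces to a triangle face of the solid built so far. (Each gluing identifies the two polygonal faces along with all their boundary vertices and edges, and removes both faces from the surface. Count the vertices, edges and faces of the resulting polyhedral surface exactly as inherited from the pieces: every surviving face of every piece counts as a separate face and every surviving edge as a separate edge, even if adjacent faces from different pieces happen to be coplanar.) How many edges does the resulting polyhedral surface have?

60

A hexagonal antiprism: V=12, E=24, F=14.
Attach a regular tetrahedron (V=4, E=6, F=4) along a 3-gon: merge 3 vertices and 3 edges, delete both glued faces → V=13, E=27, F=16.
Attach a heptagonal bipyramid (V=9, E=21, F=14) along a 3-gon: merge 3 vertices and 3 edges, delete both glued faces → V=19, E=45, F=28.
Attach a hexagonal bipyramid (V=8, E=18, F=12) along a 3-gon: merge 3 vertices and 3 edges, delete both glued faces → V=24, E=60, F=38.
Check: V − E + F = 24 − 60 + 38 = 2.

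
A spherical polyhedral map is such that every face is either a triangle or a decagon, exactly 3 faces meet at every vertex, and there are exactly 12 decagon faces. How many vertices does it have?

60

Let x be the number of triangles; then F = 12 + x.
Edge–face incidences: 2E = 10·12 + 3·x = 120 + 3x.
Every vertex has degree 3, so 3V = 2E.
Euler: V − E + F = 2 ⇒ (2E)/3 − E + (12 + x) = 2.
Multiply by 6: 2·(2E) − 3·(2E) + 6·(12 + x) = 12, i.e. 72 + 6x − (120 + 3x) = 12.
Collecting terms: 3x − 48 = 12, so 3x = 60, so x = 20.
Then 2E = 120 + 3·20 = 180, so E = 90, V = 2E/3 = 60, F = 12 + 20 = 32.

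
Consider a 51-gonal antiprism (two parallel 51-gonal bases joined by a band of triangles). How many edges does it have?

204

An antiprism on an n-gon has two n-gon caps and 2n triangles: V = 2·51 = 102, E = 4·51 = 204, F = 2·51 + 2 = 104.
Check: V − E + F = 102 − 204 + 104 = 2.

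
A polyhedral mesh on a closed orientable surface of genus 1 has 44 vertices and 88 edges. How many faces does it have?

44

For a closed orientable surface of genus 1, χ = 2 − 2·1 = 0.
F = 0 − V + E = 0 − 44 + 88 = 44.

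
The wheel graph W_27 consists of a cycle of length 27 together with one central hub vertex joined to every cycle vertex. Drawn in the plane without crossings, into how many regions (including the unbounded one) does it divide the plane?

28

W_27 has V = 27 + 1 = 28 vertices and E = 2·27 = 54 edges.
By Euler's formula F = 2 − V + E = 2 − 28 + 54 = 28.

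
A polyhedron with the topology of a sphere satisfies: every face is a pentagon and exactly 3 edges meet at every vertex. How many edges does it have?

30

Each face has 5 edges and each edge borders two faces, so 2E = 5F.
Each vertex has degree 3, so 3V = 2E and hence V = 5F/3.
Euler: V − E + F = 2 ⇒ (5F/3) − (5F/2) + F = 2.
Multiply by 6: (10 − 15 + 6)F = 12, i.e. 1F = 12.
So F = 12, E = 5·12/2 = 30, V = 5·12/3 = 20.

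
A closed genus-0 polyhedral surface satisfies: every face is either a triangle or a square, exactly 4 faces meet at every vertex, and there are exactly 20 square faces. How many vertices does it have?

Let x be the number of triangles; then F = 20 + x.
Edge–face incidences: 2E = 4·20 + 3·x = 80 + 3x.
Every vertex has degree 4, so 4V = 2E.
Euler: V − E + F = 2 ⇒ (2E)/4 − E + (20 + x) = 2.
Multiply by 8: 2·(2E) − 4·(2E) + 8·(20 + x) = 16, i.e. 160 + 8x − 2·(80 + 3x) = 16.
Collecting terms: 2x = 16, so x = 8.
Then 2E = 80 + 3·8 = 104, so E = 52, V = 2E/4 = 26, F = 20 + 8 = 28.

26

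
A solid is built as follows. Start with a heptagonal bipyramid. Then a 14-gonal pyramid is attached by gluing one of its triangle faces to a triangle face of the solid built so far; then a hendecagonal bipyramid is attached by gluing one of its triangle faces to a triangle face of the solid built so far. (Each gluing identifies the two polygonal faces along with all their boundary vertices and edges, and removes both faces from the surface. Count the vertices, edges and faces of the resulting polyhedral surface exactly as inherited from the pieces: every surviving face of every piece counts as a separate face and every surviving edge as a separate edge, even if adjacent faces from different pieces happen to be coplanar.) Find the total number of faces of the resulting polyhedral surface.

A heptagonal bipyramid: V=9, E=21, F=14.
Attach a 14-gonal pyramid (V=15, E=28, F=15) along a 3-gon: merge 3 vertices and 3 edges, delete both glued faces → V=21, E=46, F=27.
Attach a hendecagonal bipyramid (V=13, E=33, F=22) along a 3-gon: merge 3 vertices and 3 edges, delete both glued faces → V=31, E=76, F=47.
Check: V − E + F = 31 − 76 + 47 = 2.

47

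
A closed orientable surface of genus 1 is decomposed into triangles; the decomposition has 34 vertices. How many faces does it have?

χ = 2 − 2·1 = 0, and every face is a triangle so 3F = 2E.
V − E + F = 0 with E = 3F/2 gives 34 − (3/2 − 1)·F = 0, so F = 68 and E = 102.

68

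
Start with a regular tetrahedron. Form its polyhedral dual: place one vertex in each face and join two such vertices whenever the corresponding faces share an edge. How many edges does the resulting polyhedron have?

The base solid has V = 4, E = 6, F = 4.
The dual swaps V and F and preserves E: V′ = F = 4, E′ = E = 6, F′ = V = 4.

6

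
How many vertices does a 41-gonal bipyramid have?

A bipyramid over an n-gon has 2n triangular faces and n + 2 vertices: V = 41 + 2 = 43, E = 3·41 = 123, F = 2·41 = 82.
Check: V − E + F = 43 − 123 + 82 = 2.

43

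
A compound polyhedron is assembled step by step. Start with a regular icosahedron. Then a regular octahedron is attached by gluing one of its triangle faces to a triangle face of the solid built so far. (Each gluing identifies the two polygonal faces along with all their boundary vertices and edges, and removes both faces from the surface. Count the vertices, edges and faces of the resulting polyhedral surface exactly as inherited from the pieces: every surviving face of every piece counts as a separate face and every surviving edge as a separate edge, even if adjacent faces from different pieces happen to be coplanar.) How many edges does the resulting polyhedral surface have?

A regular icosahedron: V=12, E=30, F=20.
Attach a regular octahedron (V=6, E=12, F=8) along a 3-gon: merge 3 vertices and 3 edges, delete both glued faces → V=15, E=39, F=26.
Check: V − E + F = 15 − 39 + 26 = 2.

39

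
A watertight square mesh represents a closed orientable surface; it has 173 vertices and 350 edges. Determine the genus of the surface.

Every face is a square and each edge borders two faces, so 4F = 2·350, giving F = 175.
χ = V − E + F = 173 − 350 + 175 = -2.
For a closed orientable surface χ = 2 − 2g, so g = (2 − (-2))/2 = 2.

2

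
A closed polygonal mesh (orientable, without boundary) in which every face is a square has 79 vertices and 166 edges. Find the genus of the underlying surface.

3

Every face is a square and each edge borders two faces, so 4F = 2·166, giving F = 83.
χ = V − E + F = 79 − 166 + 83 = -4.
For a closed orientable surface χ = 2 − 2g, so g = (2 − (-4))/2 = 3.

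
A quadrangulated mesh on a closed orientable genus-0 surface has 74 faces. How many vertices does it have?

χ = 2 − 2·0 = 2, and every face is a square so 4F = 2E.
E = 4·74/2 = 148. Then V = 2 + E − F = 2 + 148 − 74 = 76.

76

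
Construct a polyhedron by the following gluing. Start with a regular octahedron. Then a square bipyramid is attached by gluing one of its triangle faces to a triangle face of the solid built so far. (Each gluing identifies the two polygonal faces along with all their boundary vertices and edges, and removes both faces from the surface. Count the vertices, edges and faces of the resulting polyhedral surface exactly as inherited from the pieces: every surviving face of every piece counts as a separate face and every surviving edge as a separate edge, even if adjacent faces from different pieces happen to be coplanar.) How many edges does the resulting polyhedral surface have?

21

A regular octahedron: V=6, E=12, F=8.
Attach a square bipyramid (V=6, E=12, F=8) along a 3-gon: merge 3 vertices and 3 edges, delete both glued faces → V=9, E=21, F=14.
Check: V − E + F = 9 − 21 + 14 = 2.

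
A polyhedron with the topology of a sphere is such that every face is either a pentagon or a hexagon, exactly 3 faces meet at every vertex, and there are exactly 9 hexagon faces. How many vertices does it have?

38

Let x be the number of pentagons; then F = 9 + x.
Edge–face incidences: 2E = 6·9 + 5·x = 54 + 5x.
Every vertex has degree 3, so 3V = 2E.
Euler: V − E + F = 2 ⇒ (2E)/3 − E + (9 + x) = 2.
Multiply by 6: 2·(2E) − 3·(2E) + 6·(9 + x) = 12, i.e. 54 + 6x − (54 + 5x) = 12.
Collecting terms: x = 12.
Then 2E = 54 + 5·12 = 114, so E = 57, V = 2E/3 = 38, F = 9 + 12 = 21.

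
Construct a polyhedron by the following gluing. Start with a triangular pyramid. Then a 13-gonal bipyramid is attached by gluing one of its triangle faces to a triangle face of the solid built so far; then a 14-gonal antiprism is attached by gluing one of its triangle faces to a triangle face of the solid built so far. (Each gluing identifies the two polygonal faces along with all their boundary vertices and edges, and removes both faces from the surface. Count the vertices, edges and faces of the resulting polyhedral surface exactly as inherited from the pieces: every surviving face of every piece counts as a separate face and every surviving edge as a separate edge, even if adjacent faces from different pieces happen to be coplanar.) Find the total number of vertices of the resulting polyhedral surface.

A triangular pyramid: V=4, E=6, F=4.
Attach a 13-gonal bipyramid (V=15, E=39, F=26) along a 3-gon: merge 3 vertices and 3 edges, delete both glued faces → V=16, E=42, F=28.
Attach a 14-gonal antiprism (V=28, E=56, F=30) along a 3-gon: merge 3 vertices and 3 edges, delete both glued faces → V=41, E=95, F=56.
Check: V − E + F = 41 − 95 + 56 = 2.

41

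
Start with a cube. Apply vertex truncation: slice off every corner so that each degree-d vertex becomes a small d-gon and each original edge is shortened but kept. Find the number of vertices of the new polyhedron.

24

The base solid has V = 8, E = 12, F = 6.
Truncation replaces each original edge-end by a new vertex, so V′ = 2E = 24.
Each original edge survives, and each old vertex of degree d contributes d new edges; summing degrees gives Σd = 2E, so E′ = E + 2E = 3E = 36.
Each original face survives and each original vertex becomes one new face: F′ = F + V = 14.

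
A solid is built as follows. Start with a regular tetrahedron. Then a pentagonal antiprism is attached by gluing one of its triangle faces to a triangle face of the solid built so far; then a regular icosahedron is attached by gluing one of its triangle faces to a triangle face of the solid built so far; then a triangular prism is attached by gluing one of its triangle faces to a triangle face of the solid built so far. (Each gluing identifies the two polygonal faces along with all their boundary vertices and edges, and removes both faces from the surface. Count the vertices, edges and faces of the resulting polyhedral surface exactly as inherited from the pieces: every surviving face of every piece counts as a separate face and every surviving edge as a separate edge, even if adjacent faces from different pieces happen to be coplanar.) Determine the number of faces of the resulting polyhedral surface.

A regular tetrahedron: V=4, E=6, F=4.
Attach a pentagonal antiprism (V=10, E=20, F=12) along a 3-gon: merge 3 vertices and 3 edges, delete both glued faces → V=11, E=23, F=14.
Attach a regular icosahedron (V=12, E=30, F=20) along a 3-gon: merge 3 vertices and 3 edges, delete both glued faces → V=20, E=50, F=32.
Attach a triangular prism (V=6, E=9, F=5) along a 3-gon: merge 3 vertices and 3 edges, delete both glued faces → V=23, E=56, F=35.
Check: V − E + F = 23 − 56 + 35 = 2.

35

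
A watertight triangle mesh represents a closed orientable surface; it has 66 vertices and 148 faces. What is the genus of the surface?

Every face is a triangle, so 2E = 3·148 = 444, giving E = 222.
χ = V − E + F = 66 − 222 + 148 = -8.
For a closed orientable surface χ = 2 − 2g, so g = (2 − (-8))/2 = 5.

5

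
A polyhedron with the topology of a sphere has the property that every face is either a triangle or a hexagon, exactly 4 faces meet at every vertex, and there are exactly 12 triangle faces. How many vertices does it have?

12

Let x be the number of hexagons; then F = 12 + x.
Edge–face incidences: 2E = 3·12 + 6·x = 36 + 6x.
Every vertex has degree 4, so 4V = 2E.
Euler: V − E + F = 2 ⇒ (2E)/4 − E + (12 + x) = 2.
Multiply by 8: 2·(2E) − 4·(2E) + 8·(12 + x) = 16, i.e. 96 + 8x − 2·(36 + 6x) = 16.
Collecting terms: −4x + 24 = 16, so −4x = −8, so x = 2.
Then 2E = 36 + 6·2 = 48, so E = 24, V = 2E/4 = 12, F = 12 + 2 = 14.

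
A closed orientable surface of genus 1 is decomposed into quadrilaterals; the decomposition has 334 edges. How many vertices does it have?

χ = 2 − 2·1 = 0, and every face is a square so 4F = 2E.
F = 2E/4 = 167. Then V = 0 + E − F = 0 + 334 − 167 = 167.

167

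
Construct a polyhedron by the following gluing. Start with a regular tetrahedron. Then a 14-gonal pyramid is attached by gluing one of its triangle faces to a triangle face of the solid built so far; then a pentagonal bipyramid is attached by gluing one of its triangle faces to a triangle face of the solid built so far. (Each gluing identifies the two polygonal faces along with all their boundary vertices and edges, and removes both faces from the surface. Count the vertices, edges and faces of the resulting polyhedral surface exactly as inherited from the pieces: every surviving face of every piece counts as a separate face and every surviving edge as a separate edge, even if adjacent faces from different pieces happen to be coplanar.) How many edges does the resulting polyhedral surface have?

A regular tetrahedron: V=4, E=6, F=4.
Attach a 14-gonal pyramid (V=15, E=28, F=15) along a 3-gon: merge 3 vertices and 3 edges, delete both glued faces → V=16, E=31, F=17.
Attach a pentagonal bipyramid (V=7, E=15, F=10) along a 3-gon: merge 3 vertices and 3 edges, delete both glued faces → V=20, E=43, F=25.
Check: V − E + F = 20 − 43 + 25 = 2.

43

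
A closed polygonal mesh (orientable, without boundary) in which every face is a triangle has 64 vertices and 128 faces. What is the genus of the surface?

1

Every face is a triangle, so 2E = 3·128 = 384, giving E = 192.
χ = V − E + F = 64 − 192 + 128 = 0.
For a closed orientable surface χ = 2 − 2g, so g = (2 − (0))/2 = 1.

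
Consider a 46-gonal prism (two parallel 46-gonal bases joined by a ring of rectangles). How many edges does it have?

A prism on an n-gon has two n-gon bases and n rectangular sides: V = 2·46 = 92, E = 3·46 = 138, F = 46 + 2 = 48.

138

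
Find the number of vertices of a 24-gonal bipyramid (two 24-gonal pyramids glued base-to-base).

A bipyramid over an n-gon has 2n triangular faces and n + 2 vertices: V = 24 + 2 = 26, E = 3·24 = 72, F = 2·24 = 48.

26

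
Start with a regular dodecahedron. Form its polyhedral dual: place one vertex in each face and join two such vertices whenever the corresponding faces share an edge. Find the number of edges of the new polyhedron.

The base solid has V = 20, E = 30, F = 12.
The dual swaps V and F and preserves E: V′ = F = 12, E′ = E = 30, F′ = V = 20.

30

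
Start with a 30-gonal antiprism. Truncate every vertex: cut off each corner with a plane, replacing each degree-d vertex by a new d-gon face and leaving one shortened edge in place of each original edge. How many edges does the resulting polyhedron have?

360

The base solid has V = 60, E = 120, F = 62.
Truncation replaces each original edge-end by a new vertex, so V′ = 2E = 240.
Each original edge survives, and each old vertex of degree d contributes d new edges; summing degrees gives Σd = 2E, so E′ = E + 2E = 3E = 360.
Each original face survives and each original vertex becomes one new face: F′ = F + V = 122.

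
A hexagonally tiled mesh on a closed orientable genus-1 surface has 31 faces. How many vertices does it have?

χ = 2 − 2·1 = 0, and every face is a hexagon so 6F = 2E.
E = 6·31/2 = 93. Then V = 0 + E − F = 0 + 93 − 31 = 62.

62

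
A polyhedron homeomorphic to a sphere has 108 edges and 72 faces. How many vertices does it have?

Here V − E + F = 2.
V = 2 + E − F = 2 + 108 − 72 = 38.

38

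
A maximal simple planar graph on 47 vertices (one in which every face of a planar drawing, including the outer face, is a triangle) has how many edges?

135

In a plane triangulation 3F = 2E and V − E + F = 2, so E = 3V − 6 = 3·47 − 6 = 135.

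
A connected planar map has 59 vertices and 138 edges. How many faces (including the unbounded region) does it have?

81

Euler's formula for a connected plane graph: V − E + F = 2, so F = 2 − 59 + 138 = 81.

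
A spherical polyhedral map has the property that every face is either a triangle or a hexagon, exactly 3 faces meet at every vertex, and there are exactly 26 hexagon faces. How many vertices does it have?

56

Let x be the number of triangles; then F = 26 + x.
Edge–face incidences: 2E = 6·26 + 3·x = 156 + 3x.
Every vertex has degree 3, so 3V = 2E.
Euler: V − E + F = 2 ⇒ (2E)/3 − E + (26 + x) = 2.
Multiply by 6: 2·(2E) − 3·(2E) + 6·(26 + x) = 12, i.e. 156 + 6x − (156 + 3x) = 12.
Collecting terms: 3x = 12, so x = 4.
Then 2E = 156 + 3·4 = 168, so E = 84, V = 2E/3 = 56, F = 26 + 4 = 30.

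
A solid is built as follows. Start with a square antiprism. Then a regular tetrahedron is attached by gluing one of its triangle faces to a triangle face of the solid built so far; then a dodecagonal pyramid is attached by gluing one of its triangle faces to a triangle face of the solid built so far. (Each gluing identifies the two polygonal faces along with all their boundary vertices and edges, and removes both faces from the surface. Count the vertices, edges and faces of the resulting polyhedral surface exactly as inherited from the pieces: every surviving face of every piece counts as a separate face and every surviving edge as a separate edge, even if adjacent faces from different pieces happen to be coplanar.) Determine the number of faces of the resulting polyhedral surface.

A square antiprism: V=8, E=16, F=10.
Attach a regular tetrahedron (V=4, E=6, F=4) along a 3-gon: merge 3 vertices and 3 edges, delete both glued faces → V=9, E=19, F=12.
Attach a dodecagonal pyramid (V=13, E=24, F=13) along a 3-gon: merge 3 vertices and 3 edges, delete both glued faces → V=19, E=40, F=23.
Check: V − E + F = 19 − 40 + 23 = 2.

23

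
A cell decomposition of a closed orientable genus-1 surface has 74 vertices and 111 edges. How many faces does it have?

37

For a closed orientable surface of genus 1, χ = 2 − 2·1 = 0.
F = 0 − V + E = 0 − 74 + 111 = 37.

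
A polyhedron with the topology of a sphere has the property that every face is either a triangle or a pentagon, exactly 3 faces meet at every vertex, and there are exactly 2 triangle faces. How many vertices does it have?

12

Let x be the number of pentagons; then F = 2 + x.
Edge–face incidences: 2E = 3·2 + 5·x = 6 + 5x.
Every vertex has degree 3, so 3V = 2E.
Euler: V − E + F = 2 ⇒ (2E)/3 − E + (2 + x) = 2.
Multiply by 6: 2·(2E) − 3·(2E) + 6·(2 + x) = 12, i.e. 12 + 6x − (6 + 5x) = 12.
Collecting terms: x + 6 = 12, so x = 6.
Then 2E = 6 + 5·6 = 36, so E = 18, V = 2E/3 = 12, F = 2 + 6 = 8.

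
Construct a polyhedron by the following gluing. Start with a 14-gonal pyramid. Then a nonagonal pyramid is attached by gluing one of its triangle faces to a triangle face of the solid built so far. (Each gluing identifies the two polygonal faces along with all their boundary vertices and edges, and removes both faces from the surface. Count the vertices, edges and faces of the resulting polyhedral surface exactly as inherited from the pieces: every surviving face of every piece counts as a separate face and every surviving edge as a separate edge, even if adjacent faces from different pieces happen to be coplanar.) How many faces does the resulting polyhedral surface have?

23

A 14-gonal pyramid: V=15, E=28, F=15.
Attach a nonagonal pyramid (V=10, E=18, F=10) along a 3-gon: merge 3 vertices and 3 edges, delete both glued faces → V=22, E=43, F=23.
Check: V − E + F = 22 − 43 + 23 = 2.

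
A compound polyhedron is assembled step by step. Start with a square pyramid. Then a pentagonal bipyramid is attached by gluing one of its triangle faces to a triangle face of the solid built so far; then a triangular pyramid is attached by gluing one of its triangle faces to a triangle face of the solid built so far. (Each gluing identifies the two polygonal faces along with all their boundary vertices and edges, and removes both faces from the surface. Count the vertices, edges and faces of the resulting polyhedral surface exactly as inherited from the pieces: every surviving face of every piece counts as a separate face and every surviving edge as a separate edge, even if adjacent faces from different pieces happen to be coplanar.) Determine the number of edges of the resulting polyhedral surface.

A square pyramid: V=5, E=8, F=5.
Attach a pentagonal bipyramid (V=7, E=15, F=10) along a 3-gon: merge 3 vertices and 3 edges, delete both glued faces → V=9, E=20, F=13.
Attach a triangular pyramid (V=4, E=6, F=4) along a 3-gon: merge 3 vertices and 3 edges, delete both glued faces → V=10, E=23, F=15.
Check: V − E + F = 10 − 23 + 15 = 2.

23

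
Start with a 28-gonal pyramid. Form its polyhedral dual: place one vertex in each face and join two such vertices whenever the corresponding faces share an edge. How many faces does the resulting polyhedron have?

29

The base solid has V = 29, E = 56, F = 29.
The dual swaps V and F and preserves E: V′ = F = 29, E′ = E = 56, F′ = V = 29.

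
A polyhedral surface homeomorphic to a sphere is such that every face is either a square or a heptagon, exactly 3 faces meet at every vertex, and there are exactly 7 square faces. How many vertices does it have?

Let x be the number of heptagons; then F = 7 + x.
Edge–face incidences: 2E = 4·7 + 7·x = 28 + 7x.
Every vertex has degree 3, so 3V = 2E.
Euler: V − E + F = 2 ⇒ (2E)/3 − E + (7 + x) = 2.
Multiply by 6: 2·(2E) − 3·(2E) + 6·(7 + x) = 12, i.e. 42 + 6x − (28 + 7x) = 12.
Collecting terms: −x + 14 = 12, so −x = −2, so x = 2.
Then 2E = 28 + 7·2 = 42, so E = 21, V = 2E/3 = 14, F = 7 + 2 = 9.

14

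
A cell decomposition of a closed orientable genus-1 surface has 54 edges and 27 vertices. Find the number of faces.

27

For a closed orientable surface of genus 1, χ = 2 − 2·1 = 0.
F = 0 − V + E = 0 − 27 + 54 = 27.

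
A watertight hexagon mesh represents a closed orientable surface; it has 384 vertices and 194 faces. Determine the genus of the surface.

Every face is a hexagon, so 2E = 6·194 = 1164, giving E = 582.
χ = V − E + F = 384 − 582 + 194 = -4.
For a closed orientable surface χ = 2 − 2g, so g = (2 − (-4))/2 = 3.

3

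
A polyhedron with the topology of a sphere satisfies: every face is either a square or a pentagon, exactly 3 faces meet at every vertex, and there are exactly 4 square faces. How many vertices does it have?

12

Let x be the number of pentagons; then F = 4 + x.
Edge–face incidences: 2E = 4·4 + 5·x = 16 + 5x.
Every vertex has degree 3, so 3V = 2E.
Euler: V − E + F = 2 ⇒ (2E)/3 − E + (4 + x) = 2.
Multiply by 6: 2·(2E) − 3·(2E) + 6·(4 + x) = 12, i.e. 24 + 6x − (16 + 5x) = 12.
Collecting terms: x + 8 = 12, so x = 4.
Then 2E = 16 + 5·4 = 36, so E = 18, V = 2E/3 = 12, F = 4 + 4 = 8.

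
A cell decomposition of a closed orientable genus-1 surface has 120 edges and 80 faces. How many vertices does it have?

For a closed orientable surface of genus 1, χ = 2 − 2·1 = 0.
V = 0 + E − F = 0 + 120 − 80 = 40.

40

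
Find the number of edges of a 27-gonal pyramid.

54

A pyramid on an n-gon base has one n-gon and n triangles: V = 27 + 1 = 28, E = 2·27 = 54, F = 27 + 1 = 28.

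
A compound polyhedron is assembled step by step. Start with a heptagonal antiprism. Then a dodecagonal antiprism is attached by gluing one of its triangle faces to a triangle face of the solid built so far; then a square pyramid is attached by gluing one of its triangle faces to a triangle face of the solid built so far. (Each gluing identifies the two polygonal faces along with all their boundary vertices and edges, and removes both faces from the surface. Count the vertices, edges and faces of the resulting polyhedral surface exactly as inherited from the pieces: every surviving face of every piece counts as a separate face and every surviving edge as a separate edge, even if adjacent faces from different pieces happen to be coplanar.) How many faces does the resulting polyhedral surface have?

43

A heptagonal antiprism: V=14, E=28, F=16.
Attach a dodecagonal antiprism (V=24, E=48, F=26) along a 3-gon: merge 3 vertices and 3 edges, delete both glued faces → V=35, E=73, F=40.
Attach a square pyramid (V=5, E=8, F=5) along a 3-gon: merge 3 vertices and 3 edges, delete both glued faces → V=37, E=78, F=43.
Check: V − E + F = 37 − 78 + 43 = 2.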